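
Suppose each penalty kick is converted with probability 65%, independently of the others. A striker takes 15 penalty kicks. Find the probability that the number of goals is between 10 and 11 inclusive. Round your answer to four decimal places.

0.3916

X ~ Binomial(15, 0.65); P(10 ≤ X ≤ 11) = Σ C(15,k) p^k (1−p)^(15−k) over k:
  k=10: C(15,10)·0.65^10·0.35^5 = 0.212339
  k=11: C(15,11)·0.65^11·0.35^4 = 0.179247
Total = 0.391586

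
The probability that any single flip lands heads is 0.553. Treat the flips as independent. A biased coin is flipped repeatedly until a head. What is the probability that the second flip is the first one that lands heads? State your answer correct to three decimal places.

0.247

Geometric (trials to first success), p = 0.553.
P(Y = 2) = (1−p)^1 · p = 0.447 · 0.553 = 0.24719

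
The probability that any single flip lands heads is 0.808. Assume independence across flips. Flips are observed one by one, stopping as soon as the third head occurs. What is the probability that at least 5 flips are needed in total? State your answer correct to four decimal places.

0.1686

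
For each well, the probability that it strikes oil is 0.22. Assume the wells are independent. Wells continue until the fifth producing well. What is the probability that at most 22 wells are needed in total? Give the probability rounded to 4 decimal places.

Finishing within 22 wells ⇔ at least 5 successes in the first 22. With X ~ Binomial(22, 0.22), P(Y ≤ 22) = 1 − P(X ≤ 4).
  k=0: C(22,0)·0.22^0·0.78^22 = 0.004227
  k=1: C(22,1)·0.22^1·0.78^21 = 0.026232
  k=2: C(22,2)·0.22^2·0.78^20 = 0.077687
  k=3: C(22,3)·0.22^3·0.78^19 = 0.146078
  k=4: C(22,4)·0.22^4·0.78^18 = 0.195708
1 − 0.449933 = 0.550067

0.5501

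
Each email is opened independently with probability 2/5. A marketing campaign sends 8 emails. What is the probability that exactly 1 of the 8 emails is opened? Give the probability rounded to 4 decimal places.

0.0896

X ~ Binomial(n=8, p=0.40).
P(X=1) = C(8,1) · p^1 · (1−p)^7
= 8 · 0.4 · 0.027994 = 0.089580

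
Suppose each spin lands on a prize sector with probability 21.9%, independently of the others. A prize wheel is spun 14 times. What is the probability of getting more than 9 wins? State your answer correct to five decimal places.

0.00010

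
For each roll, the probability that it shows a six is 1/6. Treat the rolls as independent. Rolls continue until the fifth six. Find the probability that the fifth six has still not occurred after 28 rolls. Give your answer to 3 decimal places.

Needing more than 28 rolls ⇔ fewer than 5 successes in the first 28. With X ~ Binomial(28, 0.166667), P(Y > 28) = P(X ≤ 4).
  k=0: C(28,0)·0.166667^0·0.833333^28 = 0.00607
  k=1: C(28,1)·0.166667^1·0.833333^27 = 0.03397
  k=2: C(28,2)·0.166667^2·0.833333^26 = 0.09172
  k=3: C(28,3)·0.166667^3·0.833333^25 = 0.15899
  k=4: C(28,4)·0.166667^4·0.833333^24 = 0.19873
P(X ≤ 4) = 0.48948

0.489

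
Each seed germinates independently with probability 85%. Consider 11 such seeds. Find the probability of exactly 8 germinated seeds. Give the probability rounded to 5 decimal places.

X ~ Binomial(n=11, p=0.85).
P(X=8) = C(11,8) · p^8 · (1−p)^3
= 165 · 0.27249 · 0.003375 = 0.1517432

0.15174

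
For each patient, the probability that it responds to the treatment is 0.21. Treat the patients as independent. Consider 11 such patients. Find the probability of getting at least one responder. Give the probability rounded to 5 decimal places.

P(at least one) = 1 − P(none) = 1 − (1 − 0.21)^11
= 1 − 0.0747994 = 0.9252006

0.92520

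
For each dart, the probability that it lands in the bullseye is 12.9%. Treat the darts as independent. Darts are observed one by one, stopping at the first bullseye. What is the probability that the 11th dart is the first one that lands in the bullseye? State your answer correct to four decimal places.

Geometric (trials to first success), p = 0.129.
P(Y = 11) = (1−p)^10 · p = 0.25129 · 0.129 = 0.032417

0.0324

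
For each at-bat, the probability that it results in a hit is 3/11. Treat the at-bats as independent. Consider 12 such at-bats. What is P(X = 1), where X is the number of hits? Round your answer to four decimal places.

0.0985

X ~ Binomial(n=12, p=0.272727).
P(X=1) = C(12,1) · p^1 · (1−p)^11
= 12 · 0.27273 · 0.030107 = 0.098533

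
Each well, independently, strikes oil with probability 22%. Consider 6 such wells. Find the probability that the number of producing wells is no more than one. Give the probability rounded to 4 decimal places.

0.6063

X ~ Binomial(6, 0.22); P(X ≤ 1) = Σ C(6,k) p^k (1−p)^(6−k) over k:
  k=0: C(6,0)·0.22^0·0.78^6 = 0.225200
  k=1: C(6,1)·0.22^1·0.78^5 = 0.381107
Total = 0.606307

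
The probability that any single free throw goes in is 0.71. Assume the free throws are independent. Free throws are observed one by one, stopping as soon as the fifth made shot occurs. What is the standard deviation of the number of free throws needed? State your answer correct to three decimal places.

Y = total free throws until the fifth success; negative binomial with r=5, p=0.71.
SD(Y) = √[r(1−p)/p²] = √(2.87641) = 1.69600

1.696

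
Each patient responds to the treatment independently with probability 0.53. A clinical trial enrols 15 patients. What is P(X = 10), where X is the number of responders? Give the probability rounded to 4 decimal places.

0.1204

X ~ Binomial(n=15, p=0.53).
P(X=10) = C(15,10) · p^10 · (1−p)^5
= 3003 · 0.0017489 · 0.022935 = 0.120449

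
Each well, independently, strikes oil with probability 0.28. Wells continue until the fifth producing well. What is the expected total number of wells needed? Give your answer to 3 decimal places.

17.857

Y = total wells until the fifth success; negative binomial with r=5, p=0.28.
E[Y] = r / p = 5 / 0.28 = 17.85714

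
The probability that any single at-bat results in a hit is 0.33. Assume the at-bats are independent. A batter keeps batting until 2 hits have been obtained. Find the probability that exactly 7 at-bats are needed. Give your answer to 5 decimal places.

Y = trial on which the second success occurs; negative binomial, r=2, p=0.33.
P(Y=7) = C(6,1) · p^2 · (1−p)^5
= 6 · 0.1089 · 0.13501 = 0.0882172

0.08822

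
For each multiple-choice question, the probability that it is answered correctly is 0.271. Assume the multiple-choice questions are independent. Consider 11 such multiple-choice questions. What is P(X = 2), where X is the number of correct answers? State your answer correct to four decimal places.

0.2349

X ~ Binomial(n=11, p=0.271).
P(X=2) = C(11,2) · p^2 · (1−p)^9
= 55 · 0.073441 · 0.05815 = 0.234882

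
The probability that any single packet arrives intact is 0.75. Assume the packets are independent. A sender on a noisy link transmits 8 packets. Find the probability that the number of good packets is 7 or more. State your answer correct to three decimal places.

0.367

X ~ Binomial(8, 0.75); P(X ≥ 7) = Σ C(8,k) p^k (1−p)^(8−k) over k:
  k=7: C(8,7)·0.75^7·0.25^1 = 0.26697
  k=8: C(8,8)·0.75^8·0.25^0 = 0.10011
Total = 0.36708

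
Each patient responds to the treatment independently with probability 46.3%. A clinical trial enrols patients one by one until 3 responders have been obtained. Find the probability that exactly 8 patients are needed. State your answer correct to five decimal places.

Y = trial on which the third success occurs; negative binomial, r=3, p=0.463.
P(Y=8) = C(7,2) · p^3 · (1−p)^5
= 21 · 0.099253 · 0.044655 = 0.0930751

0.09308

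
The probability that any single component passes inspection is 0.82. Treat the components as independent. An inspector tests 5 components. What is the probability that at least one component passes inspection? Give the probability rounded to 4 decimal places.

0.9998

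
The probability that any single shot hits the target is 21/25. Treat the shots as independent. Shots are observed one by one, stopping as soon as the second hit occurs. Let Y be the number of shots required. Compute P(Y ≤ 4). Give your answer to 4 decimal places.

Finishing within 4 shots ⇔ at least 2 successes in the first 4. With X ~ Binomial(4, 0.84), P(Y ≤ 4) = 1 − P(X ≤ 1).
  k=0: C(4,0)·0.84^0·0.16^4 = 0.000655
  k=1: C(4,1)·0.84^1·0.16^3 = 0.013763
1 − 0.014418 = 0.985582

0.9856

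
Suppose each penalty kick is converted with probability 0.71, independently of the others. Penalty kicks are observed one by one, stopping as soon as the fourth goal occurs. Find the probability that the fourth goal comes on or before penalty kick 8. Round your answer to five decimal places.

Finishing within 8 penalty kicks ⇔ at least 4 successes in the first 8. With X ~ Binomial(8, 0.71), P(Y ≤ 8) = 1 − P(X ≤ 3).
  k=0: C(8,0)·0.71^0·0.29^8 = 0.0000500
  k=1: C(8,1)·0.71^1·0.29^7 = 0.0009798
  k=2: C(8,2)·0.71^2·0.29^6 = 0.0083958
  k=3: C(8,3)·0.71^3·0.29^5 = 0.0411105
1 − 0.0505362 = 0.9494638

0.94946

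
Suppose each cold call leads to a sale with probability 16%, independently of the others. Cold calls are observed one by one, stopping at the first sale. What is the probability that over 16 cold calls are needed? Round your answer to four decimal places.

0.0614

Y = number of cold calls to the first success; geometric, p = 0.16.
P(Y > 16) = P(first 16 all fail) = (1−p)^16 = 0.061442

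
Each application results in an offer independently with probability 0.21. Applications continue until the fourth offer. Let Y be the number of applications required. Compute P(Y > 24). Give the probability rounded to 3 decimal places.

0.227

Needing more than 24 applications ⇔ fewer than 4 successes in the first 24. With X ~ Binomial(24, 0.21), P(Y > 24) = P(X ≤ 3).
  k=0: C(24,0)·0.21^0·0.79^24 = 0.00349
  k=1: C(24,1)·0.21^1·0.79^23 = 0.02228
  k=2: C(24,2)·0.21^2·0.79^22 = 0.06810
  k=3: C(24,3)·0.21^3·0.79^21 = 0.13275
P(X ≤ 3) = 0.22662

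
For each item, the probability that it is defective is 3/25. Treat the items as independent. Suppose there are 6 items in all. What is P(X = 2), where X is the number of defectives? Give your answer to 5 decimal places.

X ~ Binomial(n=6, p=0.12).
P(X=2) = C(6,2) · p^2 · (1−p)^4
= 15 · 0.0144 · 0.5997 = 0.1295342

0.12953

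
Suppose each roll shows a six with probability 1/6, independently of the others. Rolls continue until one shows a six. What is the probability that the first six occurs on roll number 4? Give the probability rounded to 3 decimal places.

0.096

Geometric (trials to first success), p = 0.166667.
P(Y = 4) = (1−p)^3 · p = 0.5787 · 0.166667 = 0.09645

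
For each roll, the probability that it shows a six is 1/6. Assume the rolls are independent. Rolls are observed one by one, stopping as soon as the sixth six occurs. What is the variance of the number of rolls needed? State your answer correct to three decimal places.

Y = total rolls until the sixth success; negative binomial with r=6, p=0.166667.
Var(Y) = r(1−p)/p² = 6·0.833333 / 0.166667² = 180.00000

180.000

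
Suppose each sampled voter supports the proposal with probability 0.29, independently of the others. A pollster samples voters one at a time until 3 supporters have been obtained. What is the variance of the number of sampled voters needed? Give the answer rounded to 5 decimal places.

Y = total sampled voters until the third success; negative binomial with r=3, p=0.29.
Var(Y) = r(1−p)/p² = 3·0.71 / 0.29² = 25.3269917

25.32699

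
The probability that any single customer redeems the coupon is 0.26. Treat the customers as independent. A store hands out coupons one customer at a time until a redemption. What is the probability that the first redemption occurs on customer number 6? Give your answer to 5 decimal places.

Geometric (trials to first success), p = 0.26.
P(Y = 6) = (1−p)^5 · p = 0.2219 · 0.26 = 0.0576942

0.05769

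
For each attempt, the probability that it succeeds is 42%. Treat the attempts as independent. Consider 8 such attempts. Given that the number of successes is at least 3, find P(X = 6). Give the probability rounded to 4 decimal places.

0.0713

X ~ Binomial(8, 0.42). Want P(X=6 | X≥3) = P(X=6) / P(X≥3).
P(X=6) = C(8,6)·0.42^6·0.58^2 = 0.051702
P(X≥3) = 1 − 0.012806 − 0.074188 − 0.188029 = 0.724977
Ratio = 0.051702 / 0.724977 = 0.071316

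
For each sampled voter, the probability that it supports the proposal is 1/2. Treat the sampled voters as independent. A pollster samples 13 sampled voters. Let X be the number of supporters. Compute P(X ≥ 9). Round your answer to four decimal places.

X ~ Binomial(13, 0.50); P(X ≥ 9) = Σ C(13,k) p^k (1−p)^(13−k) over k:
  k=9: C(13,9)·0.50^9·0.50^4 = 0.087280
  k=10: C(13,10)·0.50^10·0.50^3 = 0.034912
  k=11: C(13,11)·0.50^11·0.50^2 = 0.009521
  k=12: C(13,12)·0.50^12·0.50^1 = 0.001587
  k=13: C(13,13)·0.50^13·0.50^0 = 0.000122
Total = 0.133423

0.1334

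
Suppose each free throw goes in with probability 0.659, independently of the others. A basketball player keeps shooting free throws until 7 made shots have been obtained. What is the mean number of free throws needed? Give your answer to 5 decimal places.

10.62215

Y = total free throws until the seventh success; negative binomial with r=7, p=0.659.
E[Y] = r / p = 7 / 0.659 = 10.6221548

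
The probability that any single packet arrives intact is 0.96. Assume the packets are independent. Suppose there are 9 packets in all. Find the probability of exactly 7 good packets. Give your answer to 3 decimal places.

X ~ Binomial(n=9, p=0.96).
P(X=7) = C(9,7) · p^7 · (1−p)^2
= 36 · 0.75145 · 0.0016 = 0.04328

0.043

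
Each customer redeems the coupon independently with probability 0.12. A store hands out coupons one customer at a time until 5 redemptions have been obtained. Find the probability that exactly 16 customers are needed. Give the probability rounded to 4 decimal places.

Y = trial on which the fifth success occurs; negative binomial, r=5, p=0.12.
P(Y=16) = C(15,4) · p^5 · (1−p)^11
= 1365 · 2.4883e-05 · 0.24508 = 0.008324

0.0083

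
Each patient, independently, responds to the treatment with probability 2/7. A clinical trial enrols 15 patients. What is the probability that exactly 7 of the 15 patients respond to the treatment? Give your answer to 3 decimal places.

0.068

X ~ Binomial(n=15, p=0.285714).
P(X=7) = C(15,7) · p^7 · (1−p)^8
= 6435 · 0.00015543 · 0.06776 = 0.06777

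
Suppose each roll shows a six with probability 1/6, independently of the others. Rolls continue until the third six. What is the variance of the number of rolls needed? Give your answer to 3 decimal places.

Y = total rolls until the third success; negative binomial with r=3, p=0.166667.
Var(Y) = r(1−p)/p² = 3·0.833333 / 0.166667² = 90.00000

90.000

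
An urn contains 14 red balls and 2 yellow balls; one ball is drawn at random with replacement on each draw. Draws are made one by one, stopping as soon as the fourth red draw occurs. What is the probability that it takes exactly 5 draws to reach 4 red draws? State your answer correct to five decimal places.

0.29309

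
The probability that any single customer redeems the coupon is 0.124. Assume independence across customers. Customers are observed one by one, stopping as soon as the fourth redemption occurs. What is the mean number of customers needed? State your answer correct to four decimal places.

Y = total customers until the fourth success; negative binomial with r=4, p=0.124.
E[Y] = r / p = 4 / 0.124 = 32.258065

32.2581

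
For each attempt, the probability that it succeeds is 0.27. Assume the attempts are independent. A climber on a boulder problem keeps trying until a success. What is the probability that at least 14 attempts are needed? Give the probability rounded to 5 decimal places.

Y = number of attempts to the first success; geometric, p = 0.27.
P(Y > 13) = P(first 13 all fail) = (1−p)^13 = 0.0167185

0.01672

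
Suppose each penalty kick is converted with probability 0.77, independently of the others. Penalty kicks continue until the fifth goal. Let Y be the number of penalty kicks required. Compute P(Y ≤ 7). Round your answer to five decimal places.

0.79674

Finishing within 7 penalty kicks ⇔ at least 5 successes in the first 7. With X ~ Binomial(7, 0.77), P(Y ≤ 7) = 1 − P(X ≤ 4).
  k=0: C(7,0)·0.77^0·0.23^7 = 0.0000340
  k=1: C(7,1)·0.77^1·0.23^6 = 0.0007979
  k=2: C(7,2)·0.77^2·0.23^5 = 0.0080138
  k=3: C(7,3)·0.77^3·0.23^4 = 0.0447148
  k=4: C(7,4)·0.77^4·0.23^3 = 0.1496975
1 − 0.2032581 = 0.7967419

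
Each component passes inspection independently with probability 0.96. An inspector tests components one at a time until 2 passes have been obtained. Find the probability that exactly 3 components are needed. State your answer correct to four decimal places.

0.0737

Y = trial on which the second success occurs; negative binomial, r=2, p=0.96.
P(Y=3) = C(2,1) · p^2 · (1−p)^1
= 2 · 0.9216 · 0.04 = 0.073728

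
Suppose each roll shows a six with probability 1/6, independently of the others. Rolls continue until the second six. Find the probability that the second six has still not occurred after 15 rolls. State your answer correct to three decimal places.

0.260

Needing more than 15 rolls ⇔ fewer than 2 successes in the first 15. With X ~ Binomial(15, 0.166667), P(Y > 15) = P(X ≤ 1).
  k=0: C(15,0)·0.166667^0·0.833333^15 = 0.06491
  k=1: C(15,1)·0.166667^1·0.833333^14 = 0.19472
P(X ≤ 1) = 0.25962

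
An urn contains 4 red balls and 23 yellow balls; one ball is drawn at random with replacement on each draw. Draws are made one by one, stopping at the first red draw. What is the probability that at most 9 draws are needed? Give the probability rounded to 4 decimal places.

0.7638

Y = number of draws to the first success; geometric, p = 0.148148.
P(Y ≤ 9) = 1 − (1−p)^9 = 1 − 0.236198 = 0.763802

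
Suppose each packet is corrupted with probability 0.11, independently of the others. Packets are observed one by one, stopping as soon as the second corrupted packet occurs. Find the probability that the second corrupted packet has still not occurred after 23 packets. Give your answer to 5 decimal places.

Needing more than 23 packets ⇔ fewer than 2 successes in the first 23. With X ~ Binomial(23, 0.11), P(Y > 23) = P(X ≤ 1).
  k=0: C(23,0)·0.11^0·0.89^23 = 0.0685441
  k=1: C(23,1)·0.11^1·0.89^22 = 0.1948501
P(X ≤ 1) = 0.2633942

0.26339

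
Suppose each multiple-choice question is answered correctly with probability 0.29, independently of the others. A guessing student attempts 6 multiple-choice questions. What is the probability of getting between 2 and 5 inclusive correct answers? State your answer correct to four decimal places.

0.5574

X ~ Binomial(6, 0.29); P(2 ≤ X ≤ 5) = Σ C(6,k) p^k (1−p)^(6−k) over k:
  k=2: C(6,2)·0.29^2·0.71^4 = 0.320568
  k=3: C(6,3)·0.29^3·0.71^3 = 0.174582
  k=4: C(6,4)·0.29^4·0.71^2 = 0.053481
  k=5: C(6,5)·0.29^5·0.71^1 = 0.008738
Total = 0.557369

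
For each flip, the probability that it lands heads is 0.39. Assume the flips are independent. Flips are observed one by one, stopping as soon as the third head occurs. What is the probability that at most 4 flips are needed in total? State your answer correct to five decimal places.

0.16787

Finishing within 4 flips ⇔ at least 3 successes in the first 4. With X ~ Binomial(4, 0.39), P(Y ≤ 4) = 1 − P(X ≤ 2).
  k=0: C(4,0)·0.39^0·0.61^4 = 0.1384584
  k=1: C(4,1)·0.39^1·0.61^3 = 0.3540904
  k=2: C(4,2)·0.39^2·0.61^2 = 0.3395785
1 − 0.8321272 = 0.1678728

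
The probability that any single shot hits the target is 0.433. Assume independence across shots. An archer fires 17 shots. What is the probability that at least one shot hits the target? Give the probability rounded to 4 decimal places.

P(at least one) = 1 − P(none) = 1 − (1 − 0.433)^17
= 1 − 0.000065 = 0.999935

0.9999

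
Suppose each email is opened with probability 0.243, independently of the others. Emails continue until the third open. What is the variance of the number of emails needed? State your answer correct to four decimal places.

38.4596

Y = total emails until the third success; negative binomial with r=3, p=0.243.
Var(Y) = r(1−p)/p² = 3·0.757 / 0.243² = 38.459584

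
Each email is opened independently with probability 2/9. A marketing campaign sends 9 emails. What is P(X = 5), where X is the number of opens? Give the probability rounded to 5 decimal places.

X ~ Binomial(n=9, p=0.222222).
P(X=5) = C(9,5) · p^5 · (1−p)^4
= 126 · 0.00054192 · 0.36595 = 0.0249879

0.02499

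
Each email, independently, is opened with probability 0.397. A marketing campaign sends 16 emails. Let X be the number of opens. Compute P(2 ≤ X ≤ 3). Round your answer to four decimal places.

X ~ Binomial(16, 0.397); P(2 ≤ X ≤ 3) = Σ C(16,k) p^k (1−p)^(16−k) over k:
  k=2: C(16,2)·0.397^2·0.603^14 = 0.015893
  k=3: C(16,3)·0.397^3·0.603^13 = 0.048830
Total = 0.064723

0.0647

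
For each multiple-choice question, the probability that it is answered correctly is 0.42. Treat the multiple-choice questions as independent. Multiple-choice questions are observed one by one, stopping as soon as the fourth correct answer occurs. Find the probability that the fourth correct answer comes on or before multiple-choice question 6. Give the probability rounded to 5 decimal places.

Finishing within 6 multiple-choice questions ⇔ at least 4 successes in the first 6. With X ~ Binomial(6, 0.42), P(Y ≤ 6) = 1 − P(X ≤ 3).
  k=0: C(6,0)·0.42^0·0.58^6 = 0.0380687
  k=1: C(6,1)·0.42^1·0.58^5 = 0.1654019
  k=2: C(6,2)·0.42^2·0.58^4 = 0.2994345
  k=3: C(6,3)·0.42^3·0.58^3 = 0.2891092
1 − 0.7920142 = 0.2079858

0.20799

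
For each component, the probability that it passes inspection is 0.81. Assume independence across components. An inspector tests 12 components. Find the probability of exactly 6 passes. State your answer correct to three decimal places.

0.012

X ~ Binomial(n=12, p=0.81).
P(X=6) = C(12,6) · p^6 · (1−p)^6
= 924 · 0.28243 · 4.7046e-05 = 0.01228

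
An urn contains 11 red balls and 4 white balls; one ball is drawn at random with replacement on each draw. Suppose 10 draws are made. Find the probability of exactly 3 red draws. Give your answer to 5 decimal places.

0.00454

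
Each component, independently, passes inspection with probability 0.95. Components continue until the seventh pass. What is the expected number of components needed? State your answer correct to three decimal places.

Y = total components until the seventh success; negative binomial with r=7, p=0.95.
E[Y] = r / p = 7 / 0.95 = 7.36842

7.368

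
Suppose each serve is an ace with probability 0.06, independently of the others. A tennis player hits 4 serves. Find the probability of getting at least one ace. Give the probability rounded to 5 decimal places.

P(at least one) = 1 − P(none) = 1 − (1 − 0.06)^4
= 1 − 0.7807490 = 0.2192510

0.21925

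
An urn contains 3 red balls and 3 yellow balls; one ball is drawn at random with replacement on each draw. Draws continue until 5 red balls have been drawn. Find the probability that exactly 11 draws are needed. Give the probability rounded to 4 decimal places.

Y = trial on which the fifth success occurs; negative binomial, r=5, p=0.50.
P(Y=11) = C(10,4) · p^5 · (1−p)^6
= 210 · 0.03125 · 0.015625 = 0.102539

0.1025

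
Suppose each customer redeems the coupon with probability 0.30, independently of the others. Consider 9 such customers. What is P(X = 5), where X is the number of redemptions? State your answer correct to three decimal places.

0.074

X ~ Binomial(n=9, p=0.30).
P(X=5) = C(9,5) · p^5 · (1−p)^4
= 126 · 0.00243 · 0.2401 = 0.07351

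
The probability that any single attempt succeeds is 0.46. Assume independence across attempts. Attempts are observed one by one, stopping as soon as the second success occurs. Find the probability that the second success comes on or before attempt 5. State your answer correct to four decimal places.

Finishing within 5 attempts ⇔ at least 2 successes in the first 5. With X ~ Binomial(5, 0.46), P(Y ≤ 5) = 1 − P(X ≤ 1).
  k=0: C(5,0)·0.46^0·0.54^5 = 0.045917
  k=1: C(5,1)·0.46^1·0.54^4 = 0.195570
1 − 0.241487 = 0.758513

0.7585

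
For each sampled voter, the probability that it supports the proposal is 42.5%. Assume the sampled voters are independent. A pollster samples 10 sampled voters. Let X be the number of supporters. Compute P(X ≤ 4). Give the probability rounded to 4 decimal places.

X ~ Binomial(10, 0.425); P(X ≤ 4) = Σ C(10,k) p^k (1−p)^(10−k) over k:
  k=0: C(10,0)·0.425^0·0.575^10 = 0.003951
  k=1: C(10,1)·0.425^1·0.575^9 = 0.029201
  k=2: C(10,2)·0.425^2·0.575^8 = 0.097125
  k=3: C(10,3)·0.425^3·0.575^7 = 0.191436
  k=4: C(10,4)·0.425^4·0.575^6 = 0.247618
Total = 0.569331

0.5693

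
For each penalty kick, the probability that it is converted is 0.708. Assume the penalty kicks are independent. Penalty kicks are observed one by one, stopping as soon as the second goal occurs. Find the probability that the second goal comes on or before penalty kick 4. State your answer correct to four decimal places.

Finishing within 4 penalty kicks ⇔ at least 2 successes in the first 4. With X ~ Binomial(4, 0.708), P(Y ≤ 4) = 1 − P(X ≤ 1).
  k=0: C(4,0)·0.708^0·0.292^4 = 0.007270
  k=1: C(4,1)·0.708^1·0.292^3 = 0.070509
1 − 0.077779 = 0.922221

0.9222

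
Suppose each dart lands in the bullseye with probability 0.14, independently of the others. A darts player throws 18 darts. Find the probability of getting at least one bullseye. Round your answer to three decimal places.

0.934

P(at least one) = 1 − P(none) = 1 − (1 − 0.14)^18
= 1 − 0.06622 = 0.93378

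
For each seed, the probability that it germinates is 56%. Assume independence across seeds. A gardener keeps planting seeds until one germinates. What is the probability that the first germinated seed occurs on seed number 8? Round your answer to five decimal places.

Geometric (trials to first success), p = 0.56.
P(Y = 8) = (1−p)^7 · p = 0.0031928 · 0.56 = 0.0017880

0.00179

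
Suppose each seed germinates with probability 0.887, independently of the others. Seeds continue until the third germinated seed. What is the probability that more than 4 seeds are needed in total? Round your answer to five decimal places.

0.06556

Needing more than 4 seeds ⇔ fewer than 3 successes in the first 4. With X ~ Binomial(4, 0.887), P(Y > 4) = P(X ≤ 2).
  k=0: C(4,0)·0.887^0·0.113^4 = 0.0001630
  k=1: C(4,1)·0.887^1·0.113^3 = 0.0051194
  k=2: C(4,2)·0.887^2·0.113^2 = 0.0602775
P(X ≤ 2) = 0.0655600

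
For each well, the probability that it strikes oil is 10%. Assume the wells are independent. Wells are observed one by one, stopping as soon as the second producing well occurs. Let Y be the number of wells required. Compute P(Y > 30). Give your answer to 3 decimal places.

0.184

Needing more than 30 wells ⇔ fewer than 2 successes in the first 30. With X ~ Binomial(30, 0.10), P(Y > 30) = P(X ≤ 1).
  k=0: C(30,0)·0.10^0·0.90^30 = 0.04239
  k=1: C(30,1)·0.10^1·0.90^29 = 0.14130
P(X ≤ 1) = 0.18370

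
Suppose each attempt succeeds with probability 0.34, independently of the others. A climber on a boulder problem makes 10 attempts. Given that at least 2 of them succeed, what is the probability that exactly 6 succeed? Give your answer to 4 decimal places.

X ~ Binomial(10, 0.34). Want P(X=6 | X≥2) = P(X=6) / P(X≥2).
P(X=6) = C(10,6)·0.34^6·0.66^4 = 0.061556
P(X≥2) = 1 − 0.015683 − 0.080793 = 0.903524
Ratio = 0.061556 / 0.903524 = 0.068129

0.0681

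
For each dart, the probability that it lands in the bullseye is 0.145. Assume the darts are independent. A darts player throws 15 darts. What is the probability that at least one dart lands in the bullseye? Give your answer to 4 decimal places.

P(at least one) = 1 − P(none) = 1 − (1 − 0.145)^15
= 1 − 0.095388 = 0.904612

0.9046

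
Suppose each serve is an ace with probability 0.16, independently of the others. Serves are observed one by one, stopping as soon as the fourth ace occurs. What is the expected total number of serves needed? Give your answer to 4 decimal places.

Y = total serves until the fourth success; negative binomial with r=4, p=0.16.
E[Y] = r / p = 4 / 0.16 = 25.000000

25.0000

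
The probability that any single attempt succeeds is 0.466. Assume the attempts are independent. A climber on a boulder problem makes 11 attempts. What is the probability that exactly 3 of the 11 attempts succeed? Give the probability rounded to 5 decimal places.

X ~ Binomial(n=11, p=0.466).
P(X=3) = C(11,3) · p^3 · (1−p)^8
= 165 · 0.10119 · 0.006612 = 0.1104007

0.11040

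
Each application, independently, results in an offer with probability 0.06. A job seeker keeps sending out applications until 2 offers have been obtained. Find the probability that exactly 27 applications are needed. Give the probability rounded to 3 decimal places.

Y = trial on which the second success occurs; negative binomial, r=2, p=0.06.
P(Y=27) = C(26,1) · p^2 · (1−p)^25
= 26 · 0.0036 · 0.21291 = 0.01993

0.020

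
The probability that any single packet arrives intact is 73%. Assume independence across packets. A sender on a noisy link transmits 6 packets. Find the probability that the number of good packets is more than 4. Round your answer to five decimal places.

X ~ Binomial(6, 0.73); P(X ≥ 5) = Σ C(6,k) p^k (1−p)^(6−k) over k:
  k=5: C(6,5)·0.73^5·0.27^1 = 0.3358376
  k=6: C(6,6)·0.73^6·0.27^0 = 0.1513342
Total = 0.4871718

0.48717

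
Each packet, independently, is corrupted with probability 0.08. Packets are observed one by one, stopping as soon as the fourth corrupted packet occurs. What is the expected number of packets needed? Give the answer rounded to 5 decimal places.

Y = total packets until the fourth success; negative binomial with r=4, p=0.08.
E[Y] = r / p = 4 / 0.08 = 50.0000000

50.00000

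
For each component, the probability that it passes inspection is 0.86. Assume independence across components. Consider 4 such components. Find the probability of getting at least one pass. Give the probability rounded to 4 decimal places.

P(at least one) = 1 − P(none) = 1 − (1 − 0.86)^4
= 1 − 0.000384 = 0.999616

0.9996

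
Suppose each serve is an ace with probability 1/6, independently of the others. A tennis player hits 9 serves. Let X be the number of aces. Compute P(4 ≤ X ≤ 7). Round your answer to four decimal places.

X ~ Binomial(9, 0.166667); P(4 ≤ X ≤ 7) = Σ C(9,k) p^k (1−p)^(9−k) over k:
  k=4: C(9,4)·0.166667^4·0.833333^5 = 0.039071
  k=5: C(9,5)·0.166667^5·0.833333^4 = 0.007814
  k=6: C(9,6)·0.166667^6·0.833333^3 = 0.001042
  k=7: C(9,7)·0.166667^7·0.833333^2 = 0.000089
Total = 0.048017

0.0480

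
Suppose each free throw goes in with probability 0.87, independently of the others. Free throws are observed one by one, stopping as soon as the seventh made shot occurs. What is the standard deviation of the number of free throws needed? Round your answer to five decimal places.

1.09648

Y = total free throws until the seventh success; negative binomial with r=7, p=0.87.
SD(Y) = √[r(1−p)/p²] = √(1.2022724) = 1.0964818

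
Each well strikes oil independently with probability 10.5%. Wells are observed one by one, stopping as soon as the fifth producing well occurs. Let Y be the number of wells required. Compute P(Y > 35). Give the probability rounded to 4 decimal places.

0.6958

Needing more than 35 wells ⇔ fewer than 5 successes in the first 35. With X ~ Binomial(35, 0.105), P(Y > 35) = P(X ≤ 4).
  k=0: C(35,0)·0.105^0·0.895^35 = 0.020597
  k=1: C(35,1)·0.105^1·0.895^34 = 0.084575
  k=2: C(35,2)·0.105^2·0.895^33 = 0.168677
  k=3: C(35,3)·0.105^3·0.895^32 = 0.217678
  k=4: C(35,4)·0.105^4·0.895^31 = 0.204301
P(X ≤ 4) = 0.695828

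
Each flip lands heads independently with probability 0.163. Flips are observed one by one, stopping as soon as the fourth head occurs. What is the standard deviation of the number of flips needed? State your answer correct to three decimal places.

Y = total flips until the fourth success; negative binomial with r=4, p=0.163.
SD(Y) = √[r(1−p)/p²] = √(126.01152) = 11.22549

11.225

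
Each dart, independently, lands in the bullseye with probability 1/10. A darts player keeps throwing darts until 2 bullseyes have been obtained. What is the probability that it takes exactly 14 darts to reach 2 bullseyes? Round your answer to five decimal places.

0.03672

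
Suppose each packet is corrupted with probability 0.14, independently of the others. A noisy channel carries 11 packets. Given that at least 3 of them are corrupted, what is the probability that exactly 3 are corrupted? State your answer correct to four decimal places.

X ~ Binomial(11, 0.14). Want P(X=3 | X≥3) = P(X=3) / P(X≥3).
P(X=3) = C(11,3)·0.14^3·0.86^8 = 0.135474
P(X≥3) = 1 − 0.190319 − 0.340804 − 0.277399 = 0.191477
Ratio = 0.135474 / 0.191477 = 0.707520

0.7075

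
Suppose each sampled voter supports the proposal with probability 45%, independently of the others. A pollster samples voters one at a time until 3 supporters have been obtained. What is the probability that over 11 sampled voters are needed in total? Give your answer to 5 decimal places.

0.06522

Needing more than 11 sampled voters ⇔ fewer than 3 successes in the first 11. With X ~ Binomial(11, 0.45), P(Y > 11) = P(X ≤ 2).
  k=0: C(11,0)·0.45^0·0.55^11 = 0.0013931
  k=1: C(11,1)·0.45^1·0.55^10 = 0.0125381
  k=2: C(11,2)·0.45^2·0.55^9 = 0.0512923
P(X ≤ 2) = 0.0652235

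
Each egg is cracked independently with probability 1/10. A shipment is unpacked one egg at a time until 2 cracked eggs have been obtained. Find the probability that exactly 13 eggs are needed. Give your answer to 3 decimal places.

0.038

Y = trial on which the second success occurs; negative binomial, r=2, p=0.10.
P(Y=13) = C(12,1) · p^2 · (1−p)^11
= 12 · 0.01 · 0.31381 = 0.03766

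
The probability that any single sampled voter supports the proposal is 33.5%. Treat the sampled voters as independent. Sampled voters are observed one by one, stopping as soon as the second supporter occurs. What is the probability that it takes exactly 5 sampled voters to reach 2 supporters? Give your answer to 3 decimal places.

0.132

Y = trial on which the second success occurs; negative binomial, r=2, p=0.335.
P(Y=5) = C(4,1) · p^2 · (1−p)^3
= 4 · 0.11223 · 0.29408 = 0.13201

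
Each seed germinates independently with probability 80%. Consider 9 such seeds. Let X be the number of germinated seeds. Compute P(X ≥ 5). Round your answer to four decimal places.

X ~ Binomial(9, 0.80); P(X ≥ 5) = Σ C(9,k) p^k (1−p)^(9−k) over k:
  k=5: C(9,5)·0.80^5·0.20^4 = 0.066060
  k=6: C(9,6)·0.80^6·0.20^3 = 0.176161
  k=7: C(9,7)·0.80^7·0.20^2 = 0.301990
  k=8: C(9,8)·0.80^8·0.20^1 = 0.301990
  k=9: C(9,9)·0.80^9·0.20^0 = 0.134218
Total = 0.980419

0.9804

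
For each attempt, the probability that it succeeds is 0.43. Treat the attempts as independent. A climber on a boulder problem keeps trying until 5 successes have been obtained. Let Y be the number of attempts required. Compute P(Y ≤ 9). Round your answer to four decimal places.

Finishing within 9 attempts ⇔ at least 5 successes in the first 9. With X ~ Binomial(9, 0.43), P(Y ≤ 9) = 1 − P(X ≤ 4).
  k=0: C(9,0)·0.43^0·0.57^9 = 0.006351
  k=1: C(9,1)·0.43^1·0.57^8 = 0.043123
  k=2: C(9,2)·0.43^2·0.57^7 = 0.130126
  k=3: C(9,3)·0.43^3·0.57^6 = 0.229052
  k=4: C(9,4)·0.43^4·0.57^5 = 0.259190
1 − 0.667842 = 0.332158

0.3322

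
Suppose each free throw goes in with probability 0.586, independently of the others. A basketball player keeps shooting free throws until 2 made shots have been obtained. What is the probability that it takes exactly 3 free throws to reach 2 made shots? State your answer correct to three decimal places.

Y = trial on which the second success occurs; negative binomial, r=2, p=0.586.
P(Y=3) = C(2,1) · p^2 · (1−p)^1
= 2 · 0.3434 · 0.414 = 0.28433

0.284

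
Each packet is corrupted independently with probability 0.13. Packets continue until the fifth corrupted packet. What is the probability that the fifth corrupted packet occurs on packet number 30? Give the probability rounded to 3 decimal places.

Y = trial on which the fifth success occurs; negative binomial, r=5, p=0.13.
P(Y=30) = C(29,4) · p^5 · (1−p)^25
= 23751 · 3.7129e-05 · 0.03076 = 0.02713

0.027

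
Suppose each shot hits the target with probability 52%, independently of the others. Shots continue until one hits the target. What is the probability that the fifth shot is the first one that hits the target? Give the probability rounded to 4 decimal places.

Geometric (trials to first success), p = 0.52.
P(Y = 5) = (1−p)^4 · p = 0.053084 · 0.52 = 0.027604

0.0276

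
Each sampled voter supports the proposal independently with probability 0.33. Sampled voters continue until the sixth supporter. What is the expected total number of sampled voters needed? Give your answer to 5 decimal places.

18.18182

Y = total sampled voters until the sixth success; negative binomial with r=6, p=0.33.
E[Y] = r / p = 6 / 0.33 = 18.1818182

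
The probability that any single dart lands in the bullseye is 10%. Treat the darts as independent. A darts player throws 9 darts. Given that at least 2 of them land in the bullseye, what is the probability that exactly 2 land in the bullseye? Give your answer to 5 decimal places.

0.76473

X ~ Binomial(9, 0.10). Want P(X=2 | X≥2) = P(X=2) / P(X≥2).
P(X=2) = C(9,2)·0.10^2·0.90^7 = 0.1721869
P(X≥2) = 1 − 0.3874205 − 0.3874205 = 0.2251590
Ratio = 0.1721869 / 0.2251590 = 0.7647346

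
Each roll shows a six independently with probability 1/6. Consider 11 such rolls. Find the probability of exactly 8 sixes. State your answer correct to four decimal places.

X ~ Binomial(n=11, p=0.166667).
P(X=8) = C(11,8) · p^8 · (1−p)^3
= 165 · 5.9537e-07 · 0.5787 = 0.000057

0.0001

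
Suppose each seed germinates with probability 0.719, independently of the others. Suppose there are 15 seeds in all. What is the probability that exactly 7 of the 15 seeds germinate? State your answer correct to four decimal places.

X ~ Binomial(n=15, p=0.719).
P(X=7) = C(15,7) · p^7 · (1−p)^8
= 6435 · 0.099335 · 3.8873e-05 = 0.024849

0.0248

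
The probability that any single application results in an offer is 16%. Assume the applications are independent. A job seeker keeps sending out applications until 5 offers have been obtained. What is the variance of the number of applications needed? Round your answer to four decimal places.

164.0625

Y = total applications until the fifth success; negative binomial with r=5, p=0.16.
Var(Y) = r(1−p)/p² = 5·0.84 / 0.16² = 164.062500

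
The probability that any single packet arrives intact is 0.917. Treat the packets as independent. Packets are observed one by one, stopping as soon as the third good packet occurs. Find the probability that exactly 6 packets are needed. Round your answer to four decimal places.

0.0044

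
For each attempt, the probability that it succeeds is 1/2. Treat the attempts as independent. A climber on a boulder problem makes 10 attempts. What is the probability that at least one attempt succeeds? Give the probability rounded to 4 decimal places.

P(at least one) = 1 − P(none) = 1 − (1 − 0.50)^10
= 1 − 0.000977 = 0.999023

0.9990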